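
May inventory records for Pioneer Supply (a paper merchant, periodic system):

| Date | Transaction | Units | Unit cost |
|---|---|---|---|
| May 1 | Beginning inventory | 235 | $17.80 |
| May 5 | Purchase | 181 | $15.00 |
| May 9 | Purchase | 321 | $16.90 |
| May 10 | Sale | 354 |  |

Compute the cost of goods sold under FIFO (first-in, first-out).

May 10, 354 sold [FIFO — oldest first]: 235 @ $17.80 + 119 @ $15.00 = $5,968.00
Ending inventory: 62 @ $15.00 + 321 @ $16.90 = $6,354.90

COGS = $5,968.00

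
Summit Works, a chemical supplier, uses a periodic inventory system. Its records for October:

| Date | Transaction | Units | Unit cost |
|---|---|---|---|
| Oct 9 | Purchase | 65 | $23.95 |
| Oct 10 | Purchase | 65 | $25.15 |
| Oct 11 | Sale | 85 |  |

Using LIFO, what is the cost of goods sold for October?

COGS = $2,113.75

Oct 11, 85 sold [LIFO — newest first]: 65 @ $25.15 + 20 @ $23.95 = $2,113.75
Ending inventory: 45 @ $23.95 = $1,077.75
Check: goods available $3,191.50 = COGS $2,113.75 + ending $1,077.75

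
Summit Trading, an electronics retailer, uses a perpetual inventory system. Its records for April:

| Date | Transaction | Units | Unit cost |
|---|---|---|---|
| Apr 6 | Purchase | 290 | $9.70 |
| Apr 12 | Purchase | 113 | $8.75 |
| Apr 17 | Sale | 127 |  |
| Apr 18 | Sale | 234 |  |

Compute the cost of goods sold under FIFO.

COGS = $3,434.25

Apr 17, 127 sold [FIFO — oldest first]: 127 @ $9.70 = $1,231.90
Apr 18, 234 sold [FIFO — oldest first]: 163 @ $9.70 + 71 @ $8.75 = $2,202.35
Total COGS = $1,231.90 + $2,202.35 = $3,434.25
Ending inventory: 42 @ $8.75 = $367.50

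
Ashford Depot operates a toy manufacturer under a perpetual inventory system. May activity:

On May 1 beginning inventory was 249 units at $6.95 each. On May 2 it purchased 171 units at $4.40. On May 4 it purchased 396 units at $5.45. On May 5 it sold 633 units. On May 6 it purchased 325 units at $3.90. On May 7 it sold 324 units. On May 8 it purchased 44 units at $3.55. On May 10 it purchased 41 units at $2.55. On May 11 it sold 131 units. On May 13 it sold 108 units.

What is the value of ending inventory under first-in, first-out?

Ending inventory = $76.50

May 5, 633 sold [FIFO — oldest first]: 249 @ $6.95 + 171 @ $4.40 + 213 @ $5.45 = $3,643.80
May 7, 324 sold [FIFO — oldest first]: 183 @ $5.45 + 141 @ $3.90 = $1,547.25
May 11, 131 sold [FIFO — oldest first]: 131 @ $3.90 = $510.90
May 13, 108 sold [FIFO — oldest first]: 53 @ $3.90 + 44 @ $3.55 + 11 @ $2.55 = $390.95
Total COGS = $3,643.80 + $1,547.25 + $510.90 + $390.95 = $6,092.90
Ending inventory: 30 @ $2.55 = $76.50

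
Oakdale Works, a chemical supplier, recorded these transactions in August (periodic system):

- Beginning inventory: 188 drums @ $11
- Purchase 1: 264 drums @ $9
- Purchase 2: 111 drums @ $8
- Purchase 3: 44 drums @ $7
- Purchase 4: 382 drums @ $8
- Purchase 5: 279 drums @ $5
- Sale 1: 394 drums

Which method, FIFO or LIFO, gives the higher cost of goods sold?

FIFO

FIFO COGS: 188 @ $11 + 206 @ $9 = $3,922
LIFO COGS: 279 @ $5 + 115 @ $8 = $2,315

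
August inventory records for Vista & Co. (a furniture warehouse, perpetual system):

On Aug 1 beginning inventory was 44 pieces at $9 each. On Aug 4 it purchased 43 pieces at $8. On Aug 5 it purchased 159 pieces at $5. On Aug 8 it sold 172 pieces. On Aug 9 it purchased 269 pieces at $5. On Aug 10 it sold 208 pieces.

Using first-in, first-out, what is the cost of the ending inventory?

Ending inventory = $675

Aug 8, 172 sold [FIFO — oldest first]: 44 @ $9 + 43 @ $8 + 85 @ $5 = $1,165
Aug 10, 208 sold [FIFO — oldest first]: 74 @ $5 + 134 @ $5 = $1,040
Total COGS = $1,165 + $1,040 = $2,205
Ending inventory: 135 @ $5 = $675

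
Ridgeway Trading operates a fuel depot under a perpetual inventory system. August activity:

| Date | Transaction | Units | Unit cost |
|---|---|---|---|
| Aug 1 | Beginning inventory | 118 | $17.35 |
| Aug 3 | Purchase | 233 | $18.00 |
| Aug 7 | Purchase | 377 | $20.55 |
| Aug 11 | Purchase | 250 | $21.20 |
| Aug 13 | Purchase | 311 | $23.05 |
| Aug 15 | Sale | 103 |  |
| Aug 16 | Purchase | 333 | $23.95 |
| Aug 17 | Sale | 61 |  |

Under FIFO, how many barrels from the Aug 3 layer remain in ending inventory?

Aug 15, 103 sold [FIFO — oldest first]: 103 @ $17.35 = $1,787.05
Aug 17, 61 sold [FIFO — oldest first]: 15 @ $17.35 + 46 @ $18.00 = $1,088.25
Total COGS = $1,787.05 + $1,088.25 = $2,875.30
Ending inventory: 187 @ $18.00 + 377 @ $20.55 + 250 @ $21.20 + 311 @ $23.05 + 333 @ $23.95 = $31,557.25

187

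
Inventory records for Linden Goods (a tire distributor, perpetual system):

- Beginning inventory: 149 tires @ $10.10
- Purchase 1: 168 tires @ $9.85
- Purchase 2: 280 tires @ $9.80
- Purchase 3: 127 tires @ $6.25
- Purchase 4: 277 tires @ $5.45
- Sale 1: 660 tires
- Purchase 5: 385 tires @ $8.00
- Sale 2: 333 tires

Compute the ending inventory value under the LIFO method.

Sale 1 (660) [LIFO — newest first]: 277 @ $5.45 + 127 @ $6.25 + 256 @ $9.80 = $4,812.20
Sale 2 (333) [LIFO — newest first]: 333 @ $8.00 = $2,664.00
Total COGS = $4,812.20 + $2,664.00 = $7,476.20
Ending inventory: 149 @ $10.10 + 168 @ $9.85 + 24 @ $9.80 + 52 @ $8.00 = $3,810.90

Ending inventory = $3,810.90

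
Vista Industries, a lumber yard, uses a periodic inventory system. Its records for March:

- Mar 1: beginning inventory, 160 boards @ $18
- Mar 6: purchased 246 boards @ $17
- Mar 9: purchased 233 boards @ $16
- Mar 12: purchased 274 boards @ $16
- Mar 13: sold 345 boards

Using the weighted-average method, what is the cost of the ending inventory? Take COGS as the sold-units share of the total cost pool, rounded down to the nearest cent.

Mar 13, sell 345: 345/913 × $15,174.00 → $5,733.87
Ending inventory (cost pool remaining) = $9,440.13
Check: goods available $15,174.00 = COGS $5,733.87 + ending $9,440.13

Ending inventory = $9,440.13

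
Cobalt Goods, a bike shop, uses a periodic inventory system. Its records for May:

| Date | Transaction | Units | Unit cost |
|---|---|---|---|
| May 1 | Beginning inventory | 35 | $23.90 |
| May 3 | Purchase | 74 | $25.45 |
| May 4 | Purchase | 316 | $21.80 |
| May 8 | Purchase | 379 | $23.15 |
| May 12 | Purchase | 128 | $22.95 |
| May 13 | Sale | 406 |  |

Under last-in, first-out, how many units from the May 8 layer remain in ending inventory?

101

May 13, 406 sold [LIFO — newest first]: 128 @ $22.95 + 278 @ $23.15 = $9,373.30
Ending inventory: 35 @ $23.90 + 74 @ $25.45 + 316 @ $21.80 + 101 @ $23.15 = $11,946.75
Check: goods available $21,320.05 = COGS $9,373.30 + ending $11,946.75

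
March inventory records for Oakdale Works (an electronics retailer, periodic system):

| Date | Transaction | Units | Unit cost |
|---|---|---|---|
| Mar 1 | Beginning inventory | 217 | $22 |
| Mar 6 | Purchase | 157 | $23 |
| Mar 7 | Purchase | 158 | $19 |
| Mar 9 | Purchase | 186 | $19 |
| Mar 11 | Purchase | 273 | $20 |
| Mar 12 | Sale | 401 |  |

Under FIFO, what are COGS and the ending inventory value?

COGS = $8,898; ending inventory = $11,483

Mar 12, 401 sold [FIFO — oldest first]: 217 @ $22 + 157 @ $23 + 27 @ $19 = $8,898
Ending inventory: 131 @ $19 + 186 @ $19 + 273 @ $20 = $11,483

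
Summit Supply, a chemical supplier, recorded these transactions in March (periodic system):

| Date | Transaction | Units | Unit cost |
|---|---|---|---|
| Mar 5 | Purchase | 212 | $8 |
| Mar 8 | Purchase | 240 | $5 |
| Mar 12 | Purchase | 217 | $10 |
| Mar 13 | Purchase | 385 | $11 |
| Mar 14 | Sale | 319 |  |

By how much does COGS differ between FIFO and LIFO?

$1,278

FIFO COGS: 212 @ $8 + 107 @ $5 = $2,231
LIFO COGS: 319 @ $11 = $3,509
Difference = |$2,231 − $3,509| = $1,278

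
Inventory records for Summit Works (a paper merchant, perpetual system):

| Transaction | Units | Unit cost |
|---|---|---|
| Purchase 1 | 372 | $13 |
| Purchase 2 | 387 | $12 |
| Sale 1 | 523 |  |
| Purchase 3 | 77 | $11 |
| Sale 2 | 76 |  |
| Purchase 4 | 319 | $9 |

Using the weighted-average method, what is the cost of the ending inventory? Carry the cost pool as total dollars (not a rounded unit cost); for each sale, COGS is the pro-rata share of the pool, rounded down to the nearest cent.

Ending inventory = $5,744.29

After Purchase 1: 372 on hand, pool $4,836.00 (≈ $13.0000 each)
After Purchase 2: 759 on hand, pool $9,480.00 (≈ $12.4901 each)
Sale 1, sell 523: 523/759 × $9,480.00 → $6,532.33
After Purchase 3: 313 on hand, pool $3,794.67 (≈ $12.1235 each)
Sale 2, sell 76: 76/313 × $3,794.67 → $921.38
After Purchase 4: 556 on hand, pool $5,744.29 (≈ $10.3315 each)
Total COGS = $6,532.33 + $921.38 = $7,453.71
Ending inventory (cost pool remaining) = $5,744.29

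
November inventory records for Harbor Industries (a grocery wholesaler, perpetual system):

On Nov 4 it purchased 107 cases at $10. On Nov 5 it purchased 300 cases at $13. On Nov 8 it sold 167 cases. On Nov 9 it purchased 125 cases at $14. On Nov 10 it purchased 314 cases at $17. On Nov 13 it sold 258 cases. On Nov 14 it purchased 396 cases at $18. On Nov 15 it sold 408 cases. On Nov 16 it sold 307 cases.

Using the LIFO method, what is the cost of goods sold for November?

COGS = $18,166

Nov 8, 167 sold [LIFO — newest first]: 167 @ $13 = $2,171
Nov 13, 258 sold [LIFO — newest first]: 258 @ $17 = $4,386
Nov 15, 408 sold [LIFO — newest first]: 396 @ $18 + 12 @ $17 = $7,332
Nov 16, 307 sold [LIFO — newest first]: 44 @ $17 + 125 @ $14 + 133 @ $13 + 5 @ $10 = $4,277
Total COGS = $2,171 + $4,386 + $7,332 + $4,277 = $18,166
Ending inventory: 102 @ $10 = $1,020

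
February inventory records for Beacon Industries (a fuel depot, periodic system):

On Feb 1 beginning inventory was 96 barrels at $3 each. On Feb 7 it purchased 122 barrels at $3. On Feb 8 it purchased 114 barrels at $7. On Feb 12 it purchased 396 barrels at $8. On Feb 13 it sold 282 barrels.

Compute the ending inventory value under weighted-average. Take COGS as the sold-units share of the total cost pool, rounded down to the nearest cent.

Ending inventory = $2,830.39

Feb 13, sell 282: 282/728 × $4,620.00 → $1,789.61
Ending inventory (cost pool remaining) = $2,830.39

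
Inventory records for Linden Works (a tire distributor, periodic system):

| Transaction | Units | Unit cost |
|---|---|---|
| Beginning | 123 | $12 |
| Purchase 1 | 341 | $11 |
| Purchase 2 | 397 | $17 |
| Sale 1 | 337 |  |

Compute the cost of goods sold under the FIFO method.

COGS = $3,830

Sale 1 (337) [FIFO — oldest first]: 123 @ $12 + 214 @ $11 = $3,830
Ending inventory: 127 @ $11 + 397 @ $17 = $8,146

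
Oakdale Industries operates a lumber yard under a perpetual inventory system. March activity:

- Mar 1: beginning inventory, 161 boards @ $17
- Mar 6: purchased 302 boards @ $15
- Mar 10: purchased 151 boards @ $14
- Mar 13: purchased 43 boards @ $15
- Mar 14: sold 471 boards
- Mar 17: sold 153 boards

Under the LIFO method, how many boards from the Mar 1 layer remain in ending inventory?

Mar 14, 471 sold [LIFO — newest first]: 43 @ $15 + 151 @ $14 + 277 @ $15 = $6,914
Mar 17, 153 sold [LIFO — newest first]: 25 @ $15 + 128 @ $17 = $2,551
Total COGS = $6,914 + $2,551 = $9,465
Ending inventory: 33 @ $17 = $561
Check: goods available $10,026 = COGS $9,465 + ending $561

33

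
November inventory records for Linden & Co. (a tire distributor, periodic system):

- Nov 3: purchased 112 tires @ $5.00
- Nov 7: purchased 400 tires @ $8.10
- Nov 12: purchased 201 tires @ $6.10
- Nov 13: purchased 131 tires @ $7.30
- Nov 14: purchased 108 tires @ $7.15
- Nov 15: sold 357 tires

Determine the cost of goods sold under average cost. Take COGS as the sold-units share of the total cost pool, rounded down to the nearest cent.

COGS = $2,532.97

Nov 15, sell 357: 357/952 × $6,754.60 → $2,532.97
Ending inventory (cost pool remaining) = $4,221.63
Check: goods available $6,754.60 = COGS $2,532.97 + ending $4,221.63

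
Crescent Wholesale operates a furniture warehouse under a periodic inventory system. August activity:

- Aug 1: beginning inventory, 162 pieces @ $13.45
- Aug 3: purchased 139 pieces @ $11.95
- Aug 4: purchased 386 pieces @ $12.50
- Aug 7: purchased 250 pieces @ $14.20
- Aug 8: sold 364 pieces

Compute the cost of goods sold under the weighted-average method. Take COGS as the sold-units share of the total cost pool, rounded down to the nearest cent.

COGS = $4,745.18

Aug 8, sell 364: 364/937 × $12,214.95 → $4,745.18
Ending inventory (cost pool remaining) = $7,469.77
Check: goods available $12,214.95 = COGS $4,745.18 + ending $7,469.77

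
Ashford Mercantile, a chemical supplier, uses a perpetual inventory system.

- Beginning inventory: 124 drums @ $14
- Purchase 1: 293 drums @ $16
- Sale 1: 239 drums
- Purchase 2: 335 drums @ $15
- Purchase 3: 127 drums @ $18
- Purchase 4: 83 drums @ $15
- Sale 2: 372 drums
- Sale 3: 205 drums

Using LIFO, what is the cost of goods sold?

COGS = $12,892

Sale 1 (239) [LIFO — newest first]: 239 @ $16 = $3,824
Sale 2 (372) [LIFO — newest first]: 83 @ $15 + 127 @ $18 + 162 @ $15 = $5,961
Sale 3 (205) [LIFO — newest first]: 173 @ $15 + 32 @ $16 = $3,107
Total COGS = $3,824 + $5,961 + $3,107 = $12,892
Ending inventory: 124 @ $14 + 22 @ $16 = $2,088
Check: goods available $14,980 = COGS $12,892 + ending $2,088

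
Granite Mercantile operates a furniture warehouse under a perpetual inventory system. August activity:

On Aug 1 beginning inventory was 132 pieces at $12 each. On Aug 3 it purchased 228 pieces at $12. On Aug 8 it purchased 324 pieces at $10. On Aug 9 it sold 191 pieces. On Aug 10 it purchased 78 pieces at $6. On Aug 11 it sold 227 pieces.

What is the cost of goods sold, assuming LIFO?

Aug 9, 191 sold [LIFO — newest first]: 191 @ $10 = $1,910
Aug 11, 227 sold [LIFO — newest first]: 78 @ $6 + 133 @ $10 + 16 @ $12 = $1,990
Total COGS = $1,910 + $1,990 = $3,900
Ending inventory: 132 @ $12 + 212 @ $12 = $4,128
Check: goods available $8,028 = COGS $3,900 + ending $4,128

COGS = $3,900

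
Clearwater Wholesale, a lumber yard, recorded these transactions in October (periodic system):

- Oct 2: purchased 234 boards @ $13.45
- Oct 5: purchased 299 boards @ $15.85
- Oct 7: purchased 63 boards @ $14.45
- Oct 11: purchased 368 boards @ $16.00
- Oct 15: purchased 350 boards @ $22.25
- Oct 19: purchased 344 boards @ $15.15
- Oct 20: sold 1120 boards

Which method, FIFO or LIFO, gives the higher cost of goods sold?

LIFO

FIFO COGS: 234 @ $13.45 + 299 @ $15.85 + 63 @ $14.45 + 368 @ $16.00 + 156 @ $22.25 = $18,155.80
LIFO COGS: 344 @ $15.15 + 350 @ $22.25 + 368 @ $16.00 + 58 @ $14.45 = $19,725.20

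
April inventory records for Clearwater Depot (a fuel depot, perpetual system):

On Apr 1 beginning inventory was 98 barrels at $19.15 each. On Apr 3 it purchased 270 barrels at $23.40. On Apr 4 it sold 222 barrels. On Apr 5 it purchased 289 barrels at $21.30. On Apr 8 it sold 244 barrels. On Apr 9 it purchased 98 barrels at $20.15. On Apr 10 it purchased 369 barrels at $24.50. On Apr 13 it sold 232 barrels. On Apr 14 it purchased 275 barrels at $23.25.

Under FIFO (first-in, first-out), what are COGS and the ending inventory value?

Apr 4, 222 sold [FIFO — oldest first]: 98 @ $19.15 + 124 @ $23.40 = $4,778.30
Apr 8, 244 sold [FIFO — oldest first]: 146 @ $23.40 + 98 @ $21.30 = $5,503.80
Apr 13, 232 sold [FIFO — oldest first]: 191 @ $21.30 + 41 @ $20.15 = $4,894.45
Total COGS = $4,778.30 + $5,503.80 + $4,894.45 = $15,176.55
Ending inventory: 57 @ $20.15 + 369 @ $24.50 + 275 @ $23.25 = $16,582.80

COGS = $15,176.55; ending inventory = $16,582.80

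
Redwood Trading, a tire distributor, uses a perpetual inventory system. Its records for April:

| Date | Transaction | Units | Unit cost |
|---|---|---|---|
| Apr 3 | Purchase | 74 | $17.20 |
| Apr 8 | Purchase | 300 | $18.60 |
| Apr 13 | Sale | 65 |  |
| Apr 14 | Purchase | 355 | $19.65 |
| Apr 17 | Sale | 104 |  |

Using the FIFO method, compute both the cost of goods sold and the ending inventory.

COGS = $3,039.80; ending inventory = $10,788.75

Apr 13, 65 sold [FIFO — oldest first]: 65 @ $17.20 = $1,118.00
Apr 17, 104 sold [FIFO — oldest first]: 9 @ $17.20 + 95 @ $18.60 = $1,921.80
Total COGS = $1,118.00 + $1,921.80 = $3,039.80
Ending inventory: 205 @ $18.60 + 355 @ $19.65 = $10,788.75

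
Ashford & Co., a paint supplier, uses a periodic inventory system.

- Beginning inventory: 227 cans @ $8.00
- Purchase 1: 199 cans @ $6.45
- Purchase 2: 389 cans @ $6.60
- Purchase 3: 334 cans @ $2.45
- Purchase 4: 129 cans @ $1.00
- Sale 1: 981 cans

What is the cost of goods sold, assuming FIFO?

COGS = $6,073.65

Sale 1 (981) [FIFO — oldest first]: 227 @ $8.00 + 199 @ $6.45 + 389 @ $6.60 + 166 @ $2.45 = $6,073.65
Ending inventory: 168 @ $2.45 + 129 @ $1.00 = $540.60
Check: goods available $6,614.25 = COGS $6,073.65 + ending $540.60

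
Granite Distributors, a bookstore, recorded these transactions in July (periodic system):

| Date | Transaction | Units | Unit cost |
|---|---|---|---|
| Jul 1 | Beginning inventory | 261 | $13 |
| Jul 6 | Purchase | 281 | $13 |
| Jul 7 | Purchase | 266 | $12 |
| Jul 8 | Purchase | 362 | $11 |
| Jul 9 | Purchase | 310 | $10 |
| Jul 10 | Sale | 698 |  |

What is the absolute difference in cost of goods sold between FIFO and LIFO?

$1,524

FIFO COGS: 261 @ $13 + 281 @ $13 + 156 @ $12 = $8,918
LIFO COGS: 310 @ $10 + 362 @ $11 + 26 @ $12 = $7,394
Difference = |$8,918 − $7,394| = $1,524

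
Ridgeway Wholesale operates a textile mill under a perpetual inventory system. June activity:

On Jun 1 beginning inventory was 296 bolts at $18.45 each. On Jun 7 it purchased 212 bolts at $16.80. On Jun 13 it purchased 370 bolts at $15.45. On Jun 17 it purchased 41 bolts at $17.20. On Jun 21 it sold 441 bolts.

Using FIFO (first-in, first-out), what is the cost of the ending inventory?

Ending inventory = $7,547.30

Jun 21, 441 sold [FIFO — oldest first]: 296 @ $18.45 + 145 @ $16.80 = $7,897.20
Ending inventory: 67 @ $16.80 + 370 @ $15.45 + 41 @ $17.20 = $7,547.30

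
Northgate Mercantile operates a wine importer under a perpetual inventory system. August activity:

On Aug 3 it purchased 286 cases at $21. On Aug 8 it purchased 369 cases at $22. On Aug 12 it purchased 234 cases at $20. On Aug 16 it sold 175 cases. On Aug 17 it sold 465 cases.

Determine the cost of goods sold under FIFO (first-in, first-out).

COGS = $13,794

Aug 16, 175 sold [FIFO — oldest first]: 175 @ $21 = $3,675
Aug 17, 465 sold [FIFO — oldest first]: 111 @ $21 + 354 @ $22 = $10,119
Total COGS = $3,675 + $10,119 = $13,794
Ending inventory: 15 @ $22 + 234 @ $20 = $5,010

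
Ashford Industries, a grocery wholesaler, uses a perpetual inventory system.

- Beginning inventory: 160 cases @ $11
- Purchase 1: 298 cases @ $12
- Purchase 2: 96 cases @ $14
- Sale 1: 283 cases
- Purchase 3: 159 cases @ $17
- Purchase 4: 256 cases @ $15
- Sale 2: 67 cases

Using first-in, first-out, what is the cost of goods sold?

Sale 1 (283) [FIFO — oldest first]: 160 @ $11 + 123 @ $12 = $3,236
Sale 2 (67) [FIFO — oldest first]: 67 @ $12 = $804
Total COGS = $3,236 + $804 = $4,040
Ending inventory: 108 @ $12 + 96 @ $14 + 159 @ $17 + 256 @ $15 = $9,183

COGS = $4,040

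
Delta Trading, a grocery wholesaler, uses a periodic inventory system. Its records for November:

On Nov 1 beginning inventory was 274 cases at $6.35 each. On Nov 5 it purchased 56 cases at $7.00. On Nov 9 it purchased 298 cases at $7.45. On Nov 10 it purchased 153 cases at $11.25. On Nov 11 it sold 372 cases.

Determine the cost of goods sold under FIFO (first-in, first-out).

COGS = $2,444.80

Nov 11, 372 sold [FIFO — oldest first]: 274 @ $6.35 + 56 @ $7.00 + 42 @ $7.45 = $2,444.80
Ending inventory: 256 @ $7.45 + 153 @ $11.25 = $3,628.45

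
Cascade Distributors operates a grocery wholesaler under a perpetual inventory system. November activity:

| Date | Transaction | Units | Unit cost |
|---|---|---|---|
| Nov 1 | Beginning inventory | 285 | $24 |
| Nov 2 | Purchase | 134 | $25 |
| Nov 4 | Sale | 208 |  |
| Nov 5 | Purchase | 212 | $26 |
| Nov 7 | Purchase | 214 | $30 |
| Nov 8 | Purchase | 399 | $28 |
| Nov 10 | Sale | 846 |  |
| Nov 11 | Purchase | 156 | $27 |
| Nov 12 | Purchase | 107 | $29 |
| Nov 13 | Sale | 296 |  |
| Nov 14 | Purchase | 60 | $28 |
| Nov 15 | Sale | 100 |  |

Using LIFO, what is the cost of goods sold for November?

Nov 4, 208 sold [LIFO — newest first]: 134 @ $25 + 74 @ $24 = $5,126
Nov 10, 846 sold [LIFO — newest first]: 399 @ $28 + 214 @ $30 + 212 @ $26 + 21 @ $24 = $23,608
Nov 13, 296 sold [LIFO — newest first]: 107 @ $29 + 156 @ $27 + 33 @ $24 = $8,107
Nov 15, 100 sold [LIFO — newest first]: 60 @ $28 + 40 @ $24 = $2,640
Total COGS = $5,126 + $23,608 + $8,107 + $2,640 = $39,481
Ending inventory: 117 @ $24 = $2,808

COGS = $39,481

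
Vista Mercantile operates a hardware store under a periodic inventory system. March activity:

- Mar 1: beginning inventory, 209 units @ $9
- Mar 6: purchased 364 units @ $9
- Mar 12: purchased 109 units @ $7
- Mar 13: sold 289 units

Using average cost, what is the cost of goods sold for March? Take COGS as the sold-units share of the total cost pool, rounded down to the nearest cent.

Mar 13, sell 289: 289/682 × $5,920.00 → $2,508.62
Ending inventory (cost pool remaining) = $3,411.38

COGS = $2,508.62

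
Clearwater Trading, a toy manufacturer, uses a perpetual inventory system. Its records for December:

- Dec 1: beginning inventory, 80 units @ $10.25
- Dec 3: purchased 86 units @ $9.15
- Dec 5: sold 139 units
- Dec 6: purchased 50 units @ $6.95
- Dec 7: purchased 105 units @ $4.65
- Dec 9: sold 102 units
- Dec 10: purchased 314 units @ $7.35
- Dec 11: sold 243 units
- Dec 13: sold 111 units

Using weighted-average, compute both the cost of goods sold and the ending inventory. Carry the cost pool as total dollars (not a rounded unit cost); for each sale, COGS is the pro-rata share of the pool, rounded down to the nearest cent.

COGS = $4,467.28; ending inventory = $283.27

After Dec 1: 80 on hand, pool $820.00 (≈ $10.2500 each)
After Dec 3: 166 on hand, pool $1,606.90 (≈ $9.6801 each)
Dec 5, sell 139: 139/166 × $1,606.90 → $1,345.53
After Dec 6: 77 on hand, pool $608.87 (≈ $7.9074 each)
After Dec 7: 182 on hand, pool $1,097.12 (≈ $6.0281 each)
Dec 9, sell 102: 102/182 × $1,097.12 → $614.86
After Dec 10: 394 on hand, pool $2,790.16 (≈ $7.0816 each)
Dec 11, sell 243: 243/394 × $2,790.16 → $1,720.83
Dec 13, sell 111: 111/151 × $1,069.33 → $786.06
Total COGS = $1,345.53 + $614.86 + $1,720.83 + $786.06 = $4,467.28
Ending inventory (cost pool remaining) = $283.27
Check: goods available $4,750.55 = COGS $4,467.28 + ending $283.27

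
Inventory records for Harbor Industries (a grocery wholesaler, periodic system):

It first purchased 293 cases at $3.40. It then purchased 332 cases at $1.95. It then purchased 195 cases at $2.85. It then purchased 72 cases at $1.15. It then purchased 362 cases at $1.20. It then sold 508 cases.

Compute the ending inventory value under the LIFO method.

Ending inventory = $1,988.45

Sale 1 (508) [LIFO — newest first]: 362 @ $1.20 + 72 @ $1.15 + 74 @ $2.85 = $728.10
Ending inventory: 293 @ $3.40 + 332 @ $1.95 + 121 @ $2.85 = $1,988.45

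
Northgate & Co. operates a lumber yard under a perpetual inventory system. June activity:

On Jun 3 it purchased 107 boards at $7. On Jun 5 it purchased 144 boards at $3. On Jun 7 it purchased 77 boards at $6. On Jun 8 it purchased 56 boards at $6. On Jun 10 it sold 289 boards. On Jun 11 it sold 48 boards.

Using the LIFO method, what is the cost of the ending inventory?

Jun 10, 289 sold [LIFO — newest first]: 56 @ $6 + 77 @ $6 + 144 @ $3 + 12 @ $7 = $1,314
Jun 11, 48 sold [LIFO — newest first]: 48 @ $7 = $336
Total COGS = $1,314 + $336 = $1,650
Ending inventory: 47 @ $7 = $329
Check: goods available $1,979 = COGS $1,650 + ending $329

Ending inventory = $329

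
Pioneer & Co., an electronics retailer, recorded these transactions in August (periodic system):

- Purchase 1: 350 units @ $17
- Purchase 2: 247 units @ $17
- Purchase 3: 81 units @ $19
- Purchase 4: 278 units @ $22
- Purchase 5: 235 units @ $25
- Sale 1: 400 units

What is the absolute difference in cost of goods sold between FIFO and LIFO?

$2,705

FIFO COGS: 350 @ $17 + 50 @ $17 = $6,800
LIFO COGS: 235 @ $25 + 165 @ $22 = $9,505
Difference = |$6,800 − $9,505| = $2,705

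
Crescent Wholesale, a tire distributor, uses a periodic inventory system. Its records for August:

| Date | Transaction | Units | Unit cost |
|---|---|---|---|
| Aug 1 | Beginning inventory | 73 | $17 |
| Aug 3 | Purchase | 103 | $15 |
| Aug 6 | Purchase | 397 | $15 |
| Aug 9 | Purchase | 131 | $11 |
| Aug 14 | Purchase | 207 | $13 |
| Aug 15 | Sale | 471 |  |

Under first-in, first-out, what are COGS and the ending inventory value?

COGS = $7,211; ending inventory = $5,662

Aug 15, 471 sold [FIFO — oldest first]: 73 @ $17 + 103 @ $15 + 295 @ $15 = $7,211
Ending inventory: 102 @ $15 + 131 @ $11 + 207 @ $13 = $5,662
Check: goods available $12,873 = COGS $7,211 + ending $5,662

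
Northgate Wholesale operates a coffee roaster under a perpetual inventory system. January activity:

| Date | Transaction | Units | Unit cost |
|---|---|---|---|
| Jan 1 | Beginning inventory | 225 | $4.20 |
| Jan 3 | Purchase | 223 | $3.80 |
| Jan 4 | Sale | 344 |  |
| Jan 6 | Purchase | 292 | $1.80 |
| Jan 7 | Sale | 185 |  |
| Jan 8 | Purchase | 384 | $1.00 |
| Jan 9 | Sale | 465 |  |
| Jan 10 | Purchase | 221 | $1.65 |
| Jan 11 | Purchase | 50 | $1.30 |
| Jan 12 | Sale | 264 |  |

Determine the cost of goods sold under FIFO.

Jan 4, 344 sold [FIFO — oldest first]: 225 @ $4.20 + 119 @ $3.80 = $1,397.20
Jan 7, 185 sold [FIFO — oldest first]: 104 @ $3.80 + 81 @ $1.80 = $541.00
Jan 9, 465 sold [FIFO — oldest first]: 211 @ $1.80 + 254 @ $1.00 = $633.80
Jan 12, 264 sold [FIFO — oldest first]: 130 @ $1.00 + 134 @ $1.65 = $351.10
Total COGS = $1,397.20 + $541.00 + $633.80 + $351.10 = $2,923.10
Ending inventory: 87 @ $1.65 + 50 @ $1.30 = $208.55

COGS = $2,923.10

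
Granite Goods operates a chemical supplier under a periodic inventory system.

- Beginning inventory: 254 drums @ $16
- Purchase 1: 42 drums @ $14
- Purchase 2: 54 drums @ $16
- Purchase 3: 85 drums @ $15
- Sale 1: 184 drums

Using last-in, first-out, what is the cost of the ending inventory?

Ending inventory = $4,016

Sale 1 (184) [LIFO — newest first]: 85 @ $15 + 54 @ $16 + 42 @ $14 + 3 @ $16 = $2,775
Ending inventory: 251 @ $16 = $4,016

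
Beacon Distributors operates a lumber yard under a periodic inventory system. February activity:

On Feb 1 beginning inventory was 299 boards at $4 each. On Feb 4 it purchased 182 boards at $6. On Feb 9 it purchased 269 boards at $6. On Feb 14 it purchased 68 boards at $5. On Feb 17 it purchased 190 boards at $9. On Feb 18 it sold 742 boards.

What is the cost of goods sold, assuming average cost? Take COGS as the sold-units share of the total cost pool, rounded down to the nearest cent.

COGS = $4,381.33

Feb 18, sell 742: 742/1008 × $5,952.00 → $4,381.33
Ending inventory (cost pool remaining) = $1,570.67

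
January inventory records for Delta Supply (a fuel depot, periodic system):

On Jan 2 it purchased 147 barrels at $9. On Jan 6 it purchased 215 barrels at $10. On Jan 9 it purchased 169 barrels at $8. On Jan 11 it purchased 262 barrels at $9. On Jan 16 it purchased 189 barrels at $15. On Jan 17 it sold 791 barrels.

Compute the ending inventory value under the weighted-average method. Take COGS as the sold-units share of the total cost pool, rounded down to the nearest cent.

Jan 17, sell 791: 791/982 × $10,018.00 → $8,069.48
Ending inventory (cost pool remaining) = $1,948.52
Check: goods available $10,018.00 = COGS $8,069.48 + ending $1,948.52

Ending inventory = $1,948.52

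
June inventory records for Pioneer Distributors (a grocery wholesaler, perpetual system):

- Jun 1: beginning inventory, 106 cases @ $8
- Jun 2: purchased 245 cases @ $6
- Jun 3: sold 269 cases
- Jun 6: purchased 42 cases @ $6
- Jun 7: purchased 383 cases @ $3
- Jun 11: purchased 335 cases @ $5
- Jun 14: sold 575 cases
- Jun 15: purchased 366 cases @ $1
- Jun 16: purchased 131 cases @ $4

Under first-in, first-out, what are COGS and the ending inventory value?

COGS = $4,059; ending inventory = $2,225

Jun 3, 269 sold [FIFO — oldest first]: 106 @ $8 + 163 @ $6 = $1,826
Jun 14, 575 sold [FIFO — oldest first]: 82 @ $6 + 42 @ $6 + 383 @ $3 + 68 @ $5 = $2,233
Total COGS = $1,826 + $2,233 = $4,059
Ending inventory: 267 @ $5 + 366 @ $1 + 131 @ $4 = $2,225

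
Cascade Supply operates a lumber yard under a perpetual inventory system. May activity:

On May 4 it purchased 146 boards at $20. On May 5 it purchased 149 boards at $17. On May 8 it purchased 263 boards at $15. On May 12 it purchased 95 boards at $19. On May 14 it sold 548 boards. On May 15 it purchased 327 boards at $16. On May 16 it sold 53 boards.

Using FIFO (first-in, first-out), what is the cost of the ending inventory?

Ending inventory = $6,220

May 14, 548 sold [FIFO — oldest first]: 146 @ $20 + 149 @ $17 + 253 @ $15 = $9,248
May 16, 53 sold [FIFO — oldest first]: 10 @ $15 + 43 @ $19 = $967
Total COGS = $9,248 + $967 = $10,215
Ending inventory: 52 @ $19 + 327 @ $16 = $6,220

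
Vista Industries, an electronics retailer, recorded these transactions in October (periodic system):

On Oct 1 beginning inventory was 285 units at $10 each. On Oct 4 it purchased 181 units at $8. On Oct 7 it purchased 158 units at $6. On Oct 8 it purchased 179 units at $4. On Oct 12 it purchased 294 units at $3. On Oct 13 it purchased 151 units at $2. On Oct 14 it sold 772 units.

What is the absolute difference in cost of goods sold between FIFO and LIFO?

FIFO COGS: 285 @ $10 + 181 @ $8 + 158 @ $6 + 148 @ $4 = $5,838
LIFO COGS: 151 @ $2 + 294 @ $3 + 179 @ $4 + 148 @ $6 = $2,788
Difference = |$5,838 − $2,788| = $3,050

$3,050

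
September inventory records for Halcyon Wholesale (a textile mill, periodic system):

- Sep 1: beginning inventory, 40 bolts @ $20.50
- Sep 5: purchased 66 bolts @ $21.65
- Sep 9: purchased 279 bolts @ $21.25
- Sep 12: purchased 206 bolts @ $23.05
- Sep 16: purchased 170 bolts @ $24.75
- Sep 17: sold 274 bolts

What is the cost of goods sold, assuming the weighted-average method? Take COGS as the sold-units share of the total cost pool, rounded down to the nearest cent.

COGS = $6,168.94

Sep 17, sell 274: 274/761 × $17,133.45 → $6,168.94
Ending inventory (cost pool remaining) = $10,964.51
Check: goods available $17,133.45 = COGS $6,168.94 + ending $10,964.51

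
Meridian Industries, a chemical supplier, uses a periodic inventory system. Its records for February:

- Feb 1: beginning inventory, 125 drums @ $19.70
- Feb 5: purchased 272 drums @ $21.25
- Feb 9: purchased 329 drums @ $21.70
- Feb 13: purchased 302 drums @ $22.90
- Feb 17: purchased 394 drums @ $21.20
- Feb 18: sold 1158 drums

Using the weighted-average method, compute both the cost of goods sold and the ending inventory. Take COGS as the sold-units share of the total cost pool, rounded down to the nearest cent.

COGS = $24,960.03; ending inventory = $5,690.37

Feb 18, sell 1158: 1158/1422 × $30,650.40 → $24,960.03
Ending inventory (cost pool remaining) = $5,690.37
Check: goods available $30,650.40 = COGS $24,960.03 + ending $5,690.37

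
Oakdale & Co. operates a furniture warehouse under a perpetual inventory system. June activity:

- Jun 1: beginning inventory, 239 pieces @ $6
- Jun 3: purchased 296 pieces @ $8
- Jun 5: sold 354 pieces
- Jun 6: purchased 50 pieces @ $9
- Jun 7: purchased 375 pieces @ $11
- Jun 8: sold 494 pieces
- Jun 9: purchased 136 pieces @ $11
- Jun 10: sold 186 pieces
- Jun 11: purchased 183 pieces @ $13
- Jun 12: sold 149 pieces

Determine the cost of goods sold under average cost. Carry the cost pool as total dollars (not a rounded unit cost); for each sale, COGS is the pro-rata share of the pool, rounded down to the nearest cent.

COGS = $11,067.15

After Jun 1: 239 on hand, pool $1,434.00 (≈ $6.0000 each)
After Jun 3: 535 on hand, pool $3,802.00 (≈ $7.1065 each)
Jun 5, sell 354: 354/535 × $3,802.00 → $2,515.71
After Jun 6: 231 on hand, pool $1,736.29 (≈ $7.5164 each)
After Jun 7: 606 on hand, pool $5,861.29 (≈ $9.6721 each)
Jun 8, sell 494: 494/606 × $5,861.29 → $4,778.01
After Jun 9: 248 on hand, pool $2,579.28 (≈ $10.4003 each)
Jun 10, sell 186: 186/248 × $2,579.28 → $1,934.46
After Jun 11: 245 on hand, pool $3,023.82 (≈ $12.3421 each)
Jun 12, sell 149: 149/245 × $3,023.82 → $1,838.97
Total COGS = $2,515.71 + $4,778.01 + $1,934.46 + $1,838.97 = $11,067.15
Ending inventory (cost pool remaining) = $1,184.85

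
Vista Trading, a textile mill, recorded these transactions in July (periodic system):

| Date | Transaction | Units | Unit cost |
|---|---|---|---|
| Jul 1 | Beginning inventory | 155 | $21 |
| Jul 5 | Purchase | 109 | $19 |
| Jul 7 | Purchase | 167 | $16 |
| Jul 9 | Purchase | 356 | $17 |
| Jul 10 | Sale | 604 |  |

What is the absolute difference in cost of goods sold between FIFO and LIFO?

$676

FIFO COGS: 155 @ $21 + 109 @ $19 + 167 @ $16 + 173 @ $17 = $10,939
LIFO COGS: 356 @ $17 + 167 @ $16 + 81 @ $19 = $10,263
Difference = |$10,939 − $10,263| = $676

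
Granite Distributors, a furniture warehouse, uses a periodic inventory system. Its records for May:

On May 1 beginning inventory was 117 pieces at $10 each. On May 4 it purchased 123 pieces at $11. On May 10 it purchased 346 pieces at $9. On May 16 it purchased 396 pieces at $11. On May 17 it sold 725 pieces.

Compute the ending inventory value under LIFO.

Ending inventory = $2,676

May 17, 725 sold [LIFO — newest first]: 396 @ $11 + 329 @ $9 = $7,317
Ending inventory: 117 @ $10 + 123 @ $11 + 17 @ $9 = $2,676
Check: goods available $9,993 = COGS $7,317 + ending $2,676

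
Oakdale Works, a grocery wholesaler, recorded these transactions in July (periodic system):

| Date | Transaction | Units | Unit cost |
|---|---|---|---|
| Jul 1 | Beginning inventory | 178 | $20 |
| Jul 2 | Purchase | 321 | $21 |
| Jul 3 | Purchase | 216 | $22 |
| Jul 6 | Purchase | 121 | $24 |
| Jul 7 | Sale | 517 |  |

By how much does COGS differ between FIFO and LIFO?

FIFO COGS: 178 @ $20 + 321 @ $21 + 18 @ $22 = $10,697
LIFO COGS: 121 @ $24 + 216 @ $22 + 180 @ $21 = $11,436
Difference = |$10,697 − $11,436| = $739

$739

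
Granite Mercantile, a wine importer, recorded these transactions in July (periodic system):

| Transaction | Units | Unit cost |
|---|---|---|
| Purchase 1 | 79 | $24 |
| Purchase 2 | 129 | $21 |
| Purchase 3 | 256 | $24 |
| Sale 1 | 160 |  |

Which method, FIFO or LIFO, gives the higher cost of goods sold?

FIFO COGS: 79 @ $24 + 81 @ $21 = $3,597
LIFO COGS: 160 @ $24 = $3,840

LIFO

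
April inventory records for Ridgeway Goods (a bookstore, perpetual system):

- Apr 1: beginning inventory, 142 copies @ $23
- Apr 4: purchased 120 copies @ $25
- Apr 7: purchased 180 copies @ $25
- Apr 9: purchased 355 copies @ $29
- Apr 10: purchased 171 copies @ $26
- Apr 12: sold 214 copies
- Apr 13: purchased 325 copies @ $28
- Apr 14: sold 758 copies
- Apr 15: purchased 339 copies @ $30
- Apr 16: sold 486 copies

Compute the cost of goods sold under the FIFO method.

Apr 12, 214 sold [FIFO — oldest first]: 142 @ $23 + 72 @ $25 = $5,066
Apr 14, 758 sold [FIFO — oldest first]: 48 @ $25 + 180 @ $25 + 355 @ $29 + 171 @ $26 + 4 @ $28 = $20,553
Apr 16, 486 sold [FIFO — oldest first]: 321 @ $28 + 165 @ $30 = $13,938
Total COGS = $5,066 + $20,553 + $13,938 = $39,557
Ending inventory: 174 @ $30 = $5,220
Check: goods available $44,777 = COGS $39,557 + ending $5,220

COGS = $39,557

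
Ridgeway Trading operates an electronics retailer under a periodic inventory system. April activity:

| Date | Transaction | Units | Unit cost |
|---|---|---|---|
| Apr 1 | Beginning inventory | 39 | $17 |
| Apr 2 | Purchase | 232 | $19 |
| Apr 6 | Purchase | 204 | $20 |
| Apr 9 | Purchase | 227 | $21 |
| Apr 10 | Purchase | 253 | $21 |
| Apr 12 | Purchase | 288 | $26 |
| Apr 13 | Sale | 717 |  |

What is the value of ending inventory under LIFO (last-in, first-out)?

Ending inventory = $10,222

Apr 13, 717 sold [LIFO — newest first]: 288 @ $26 + 253 @ $21 + 176 @ $21 = $16,497
Ending inventory: 39 @ $17 + 232 @ $19 + 204 @ $20 + 51 @ $21 = $10,222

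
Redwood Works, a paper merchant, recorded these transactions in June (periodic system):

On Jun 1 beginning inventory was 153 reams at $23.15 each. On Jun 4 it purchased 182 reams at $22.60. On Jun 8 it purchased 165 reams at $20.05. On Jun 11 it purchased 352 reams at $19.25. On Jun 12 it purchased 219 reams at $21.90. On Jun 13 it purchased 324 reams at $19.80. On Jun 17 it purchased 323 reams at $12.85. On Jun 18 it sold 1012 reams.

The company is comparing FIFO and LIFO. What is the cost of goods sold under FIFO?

COGS = $21,243.40

FIFO COGS: 153 @ $23.15 + 182 @ $22.60 + 165 @ $20.05 + 352 @ $19.25 + 160 @ $21.90 = $21,243.40
LIFO COGS: 323 @ $12.85 + 324 @ $19.80 + 219 @ $21.90 + 146 @ $19.25 = $18,172.35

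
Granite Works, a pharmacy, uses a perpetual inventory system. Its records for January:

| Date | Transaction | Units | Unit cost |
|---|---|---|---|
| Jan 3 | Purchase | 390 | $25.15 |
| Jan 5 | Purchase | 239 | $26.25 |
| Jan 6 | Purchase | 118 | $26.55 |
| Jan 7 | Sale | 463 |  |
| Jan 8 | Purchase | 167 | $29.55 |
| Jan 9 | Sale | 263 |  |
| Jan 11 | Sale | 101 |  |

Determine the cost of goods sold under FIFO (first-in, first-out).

Jan 7, 463 sold [FIFO — oldest first]: 390 @ $25.15 + 73 @ $26.25 = $11,724.75
Jan 9, 263 sold [FIFO — oldest first]: 166 @ $26.25 + 97 @ $26.55 = $6,932.85
Jan 11, 101 sold [FIFO — oldest first]: 21 @ $26.55 + 80 @ $29.55 = $2,921.55
Total COGS = $11,724.75 + $6,932.85 + $2,921.55 = $21,579.15
Ending inventory: 87 @ $29.55 = $2,570.85

COGS = $21,579.15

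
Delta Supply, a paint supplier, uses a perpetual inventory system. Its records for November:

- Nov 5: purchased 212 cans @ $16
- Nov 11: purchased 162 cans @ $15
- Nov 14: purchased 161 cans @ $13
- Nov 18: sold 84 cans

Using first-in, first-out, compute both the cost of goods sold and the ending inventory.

COGS = $1,344; ending inventory = $6,571

Nov 18, 84 sold [FIFO — oldest first]: 84 @ $16 = $1,344
Ending inventory: 128 @ $16 + 162 @ $15 + 161 @ $13 = $6,571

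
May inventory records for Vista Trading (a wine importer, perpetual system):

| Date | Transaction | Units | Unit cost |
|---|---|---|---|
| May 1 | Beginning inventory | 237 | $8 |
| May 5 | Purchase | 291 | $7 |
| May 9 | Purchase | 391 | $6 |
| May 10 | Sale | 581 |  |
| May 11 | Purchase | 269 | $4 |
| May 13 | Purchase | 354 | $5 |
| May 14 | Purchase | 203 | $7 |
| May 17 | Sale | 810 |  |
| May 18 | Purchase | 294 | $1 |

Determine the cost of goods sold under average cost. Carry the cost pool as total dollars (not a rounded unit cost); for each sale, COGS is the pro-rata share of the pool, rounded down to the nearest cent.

After May 1: 237 on hand, pool $1,896.00 (≈ $8.0000 each)
After May 5: 528 on hand, pool $3,933.00 (≈ $7.4489 each)
After May 9: 919 on hand, pool $6,279.00 (≈ $6.8324 each)
May 10, sell 581: 581/919 × $6,279.00 → $3,969.63
After May 11: 607 on hand, pool $3,385.37 (≈ $5.5772 each)
After May 13: 961 on hand, pool $5,155.37 (≈ $5.3646 each)
After May 14: 1164 on hand, pool $6,576.37 (≈ $5.6498 each)
May 17, sell 810: 810/1164 × $6,576.37 → $4,576.33
After May 18: 648 on hand, pool $2,294.04 (≈ $3.5402 each)
Total COGS = $3,969.63 + $4,576.33 = $8,545.96
Ending inventory (cost pool remaining) = $2,294.04

COGS = $8,545.96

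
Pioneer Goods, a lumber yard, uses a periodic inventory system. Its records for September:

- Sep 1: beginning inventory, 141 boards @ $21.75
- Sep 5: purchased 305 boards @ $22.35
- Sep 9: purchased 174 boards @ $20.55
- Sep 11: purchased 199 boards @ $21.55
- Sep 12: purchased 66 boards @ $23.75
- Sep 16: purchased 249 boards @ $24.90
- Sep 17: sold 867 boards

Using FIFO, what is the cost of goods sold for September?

COGS = $18,887.65

Sep 17, 867 sold [FIFO — oldest first]: 141 @ $21.75 + 305 @ $22.35 + 174 @ $20.55 + 199 @ $21.55 + 48 @ $23.75 = $18,887.65
Ending inventory: 18 @ $23.75 + 249 @ $24.90 = $6,627.60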